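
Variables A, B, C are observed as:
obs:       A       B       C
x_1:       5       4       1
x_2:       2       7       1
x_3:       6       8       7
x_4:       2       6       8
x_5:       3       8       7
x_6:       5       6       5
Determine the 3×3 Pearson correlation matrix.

Step 1 — column means:
  mean(A) = (5 + 2 + 6 + 2 + 3 + 5) / 6 = 23/6 = 3.8333
  mean(B) = (4 + 7 + 8 + 6 + 8 + 6) / 6 = 39/6 = 6.5
  mean(C) = (1 + 1 + 7 + 8 + 7 + 5) / 6 = 29/6 = 4.8333

Step 2 — sample variances and covariances s[i,j] = (1/(n-1)) · Σ_k (x_{k,i} - mean_i) · (x_{k,j} - mean_j), with n-1 = 5:
  s[A,A] = ((1.1667)·(1.1667) + (-1.8333)·(-1.8333) + (2.1667)·(2.1667) + (-1.8333)·(-1.8333) + (-0.8333)·(-0.8333) + (1.1667)·(1.1667)) / 5 = 14.8333/5 = 2.9667
  s[A,B] = ((1.1667)·(-2.5) + (-1.8333)·(0.5) + (2.1667)·(1.5) + (-1.8333)·(-0.5) + (-0.8333)·(1.5) + (1.1667)·(-0.5)) / 5 = -1.5/5 = -0.3
  s[A,C] = ((1.1667)·(-3.8333) + (-1.8333)·(-3.8333) + (2.1667)·(2.1667) + (-1.8333)·(3.1667) + (-0.8333)·(2.1667) + (1.1667)·(0.1667)) / 5 = -0.1667/5 = -0.0333
  s[B,B] = ((-2.5)·(-2.5) + (0.5)·(0.5) + (1.5)·(1.5) + (-0.5)·(-0.5) + (1.5)·(1.5) + (-0.5)·(-0.5)) / 5 = 11.5/5 = 2.3
  s[B,C] = ((-2.5)·(-3.8333) + (0.5)·(-3.8333) + (1.5)·(2.1667) + (-0.5)·(3.1667) + (1.5)·(2.1667) + (-0.5)·(0.1667)) / 5 = 12.5/5 = 2.5
  s[C,C] = ((-3.8333)·(-3.8333) + (-3.8333)·(-3.8333) + (2.1667)·(2.1667) + (3.1667)·(3.1667) + (2.1667)·(2.1667) + (0.1667)·(0.1667)) / 5 = 48.8333/5 = 9.7667
  Sample standard deviations s_i = √(s[i,i]):
  s(A) = √(2.9667) = 1.7224
  s(B) = √(2.3) = 1.5166
  s(C) = √(9.7667) = 3.1252

Step 3 — r_{ij} = s_{ij} / (s_i · s_j):
  r[A,A] = 1 (diagonal).
  r[A,B] = -0.3 / (1.7224 · 1.5166) = -0.3 / 2.6122 = -0.1148
  r[A,C] = -0.0333 / (1.7224 · 3.1252) = -0.0333 / 5.3828 = -0.0062
  r[B,B] = 1 (diagonal).
  r[B,C] = 2.5 / (1.5166 · 3.1252) = 2.5 / 4.7395 = 0.5275
  r[C,C] = 1 (diagonal).

R is symmetric with unit diagonal. Assembling:

R = [[1, -0.1148, -0.0062],
 [-0.1148, 1, 0.5275],
 [-0.0062, 0.5275, 1]]


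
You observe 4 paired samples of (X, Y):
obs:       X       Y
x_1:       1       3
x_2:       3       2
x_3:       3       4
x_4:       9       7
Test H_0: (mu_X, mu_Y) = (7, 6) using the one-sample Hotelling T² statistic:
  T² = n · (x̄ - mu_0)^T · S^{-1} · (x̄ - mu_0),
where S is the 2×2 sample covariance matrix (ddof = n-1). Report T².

Step 1 — sample mean vector:
  mean(X) = (1 + 3 + 3 + 9) / 4 = 16/4 = 4
  mean(Y) = (3 + 2 + 4 + 7) / 4 = 16/4 = 4
  x̄ = (4, 4),  deviation x̄ - mu_0 = (4, 4) - (7, 6) = (-3, -2).

Step 2 — sample covariance matrix, S[i,j] = (1/(n-1)) · Σ_k (x_{k,i} - mean_i) · (x_{k,j} - mean_j), divisor n-1 = 3:
  S[X,X] = ((-3)·(-3) + (-1)·(-1) + (-1)·(-1) + (5)·(5)) / 3 = 36/3 = 12
  S[X,Y] = ((-3)·(-1) + (-1)·(-2) + (-1)·(0) + (5)·(3)) / 3 = 20/3 = 6.6667
  S[Y,Y] = ((-1)·(-1) + (-2)·(-2) + (0)·(0) + (3)·(3)) / 3 = 14/3 = 4.6667
  S = [[12, 6.6667],
 [6.6667, 4.6667]].

Step 3 — invert S. det(S) = 12·4.6667 - (6.6667)² = 11.5556.
  S^{-1} = (1/det) · [[d, -b], [-b, a]] = [[0.4038, -0.5769],
 [-0.5769, 1.0385]].

Step 4 — quadratic form (x̄ - mu_0)^T · S^{-1} · (x̄ - mu_0):
  S^{-1} · (x̄ - mu_0) = (-0.0577, -0.3462),
  (x̄ - mu_0)^T · [...] = (-3)·(-0.0577) + (-2)·(-0.3462) = 0.8654.

Step 5 — scale by n: T² = 4 · 0.8654 = 3.4615.

T² ≈ 3.4615


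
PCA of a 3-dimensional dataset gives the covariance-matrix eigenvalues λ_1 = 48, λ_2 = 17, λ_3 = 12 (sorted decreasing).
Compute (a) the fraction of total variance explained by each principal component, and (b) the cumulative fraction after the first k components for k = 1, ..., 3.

Step 1 — total variance = trace(Sigma) = Σ λ_i = 48 + 17 + 12 = 77.

Step 2 — fraction explained by component i = λ_i / Σ λ:
  PC1: 48/77 = 0.6234
  PC2: 17/77 = 0.2208
  PC3: 12/77 = 0.1558

Step 3 — cumulative fraction after k components = (λ_1 + ... + λ_k) / Σ λ:
  k = 1: 48/77 = 0.6234
  k = 2: (48 + 17)/77 = 65/77 = 0.8442
  k = 3: (48 + 17 + 12)/77 = 77/77 = 1

Summary (fraction, with percent):

explained: PC1 0.6234 (62.34%), PC2 0.2208 (22.08%), PC3 0.1558 (15.58%);  cumulative: 0.6234, 0.8442, 1


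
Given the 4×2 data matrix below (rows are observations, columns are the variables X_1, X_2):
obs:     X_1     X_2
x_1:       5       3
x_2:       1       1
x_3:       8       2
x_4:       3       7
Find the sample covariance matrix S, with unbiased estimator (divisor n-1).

Step 1 — column means:
  mean(X_1) = (5 + 1 + 8 + 3) / 4 = 17/4 = 4.25
  mean(X_2) = (3 + 1 + 2 + 7) / 4 = 13/4 = 3.25

Step 2 — sample covariance S[i,j] = (1/(n-1)) · Σ_k (x_{k,i} - mean_i) · (x_{k,j} - mean_j), with n-1 = 3.
  S[X_1,X_1] = ((0.75)·(0.75) + (-3.25)·(-3.25) + (3.75)·(3.75) + (-1.25)·(-1.25)) / 3 = 26.75/3 = 8.9167
  S[X_1,X_2] = ((0.75)·(-0.25) + (-3.25)·(-2.25) + (3.75)·(-1.25) + (-1.25)·(3.75)) / 3 = -2.25/3 = -0.75
  S[X_2,X_2] = ((-0.25)·(-0.25) + (-2.25)·(-2.25) + (-1.25)·(-1.25) + (3.75)·(3.75)) / 3 = 20.75/3 = 6.9167

S is symmetric (S[j,i] = S[i,j]). Assembling:

S = [[8.9167, -0.75],
 [-0.75, 6.9167]]


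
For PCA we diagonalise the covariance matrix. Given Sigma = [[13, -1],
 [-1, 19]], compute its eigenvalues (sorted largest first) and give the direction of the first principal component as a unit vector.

Step 1 — characteristic polynomial of 2×2 Sigma:
  det(Sigma - λI) = λ² - trace · λ + det = 0.
  trace = 13 + 19 = 32, det = 13·19 - (-1)² = 246.
Step 2 — discriminant:
  Δ = trace² - 4·det = 1024 - 984 = 40.
Step 3 — eigenvalues:
  λ = (trace ± √Δ)/2 = (32 ± 6.3246)/2,
  λ_1 = 19.1623,  λ_2 = 12.8377.

Step 4 — unit eigenvector for λ_1: solve (Sigma - λ_1 I)v = 0. First row:
  (13 - 19.1623)·v_x + (-1)·v_y = 0, i.e. (-6.1623)·v_x + (-1)·v_y = 0,
  so v ∝ (b, λ_1 - a) = (-1, 6.1623); multiply by -1 so the first entry is positive: u = (1, -6.1623).
  ||u|| = √((1)² + (-6.1623)²) = √(38.9737) ≈ 6.2429,
  v_1 = u/||u|| ≈ (0.1602, -0.9871) (||v_1|| = 1).

λ_1 = 19.1623,  λ_2 = 12.8377;  v_1 ≈ (0.1602, -0.9871)


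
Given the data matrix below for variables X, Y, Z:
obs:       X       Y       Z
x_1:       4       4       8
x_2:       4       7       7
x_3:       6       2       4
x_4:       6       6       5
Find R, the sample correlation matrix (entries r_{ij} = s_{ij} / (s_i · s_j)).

Step 1 — column means:
  mean(X) = (4 + 4 + 6 + 6) / 4 = 20/4 = 5
  mean(Y) = (4 + 7 + 2 + 6) / 4 = 19/4 = 4.75
  mean(Z) = (8 + 7 + 4 + 5) / 4 = 24/4 = 6

Step 2 — sample variances and covariances s[i,j] = (1/(n-1)) · Σ_k (x_{k,i} - mean_i) · (x_{k,j} - mean_j), with n-1 = 3:
  s[X,X] = ((-1)·(-1) + (-1)·(-1) + (1)·(1) + (1)·(1)) / 3 = 4/3 = 1.3333
  s[X,Y] = ((-1)·(-0.75) + (-1)·(2.25) + (1)·(-2.75) + (1)·(1.25)) / 3 = -3/3 = -1
  s[X,Z] = ((-1)·(2) + (-1)·(1) + (1)·(-2) + (1)·(-1)) / 3 = -6/3 = -2
  s[Y,Y] = ((-0.75)·(-0.75) + (2.25)·(2.25) + (-2.75)·(-2.75) + (1.25)·(1.25)) / 3 = 14.75/3 = 4.9167
  s[Y,Z] = ((-0.75)·(2) + (2.25)·(1) + (-2.75)·(-2) + (1.25)·(-1)) / 3 = 5/3 = 1.6667
  s[Z,Z] = ((2)·(2) + (1)·(1) + (-2)·(-2) + (-1)·(-1)) / 3 = 10/3 = 3.3333
  Sample standard deviations s_i = √(s[i,i]):
  s(X) = √(1.3333) = 1.1547
  s(Y) = √(4.9167) = 2.2174
  s(Z) = √(3.3333) = 1.8257

Step 3 — r_{ij} = s_{ij} / (s_i · s_j):
  r[X,X] = 1 (diagonal).
  r[X,Y] = -1 / (1.1547 · 2.2174) = -1 / 2.5604 = -0.3906
  r[X,Z] = -2 / (1.1547 · 1.8257) = -2 / 2.1082 = -0.9487
  r[Y,Y] = 1 (diagonal).
  r[Y,Z] = 1.6667 / (2.2174 · 1.8257) = 1.6667 / 4.0483 = 0.4117
  r[Z,Z] = 1 (diagonal).

R is symmetric with unit diagonal. Assembling:

R = [[1, -0.3906, -0.9487],
 [-0.3906, 1, 0.4117],
 [-0.9487, 0.4117, 1]]


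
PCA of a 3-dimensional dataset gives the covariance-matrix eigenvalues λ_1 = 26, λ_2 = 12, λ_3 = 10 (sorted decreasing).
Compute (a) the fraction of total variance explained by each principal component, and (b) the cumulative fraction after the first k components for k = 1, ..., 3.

Step 1 — total variance = trace(Sigma) = Σ λ_i = 26 + 12 + 10 = 48.

Step 2 — fraction explained by component i = λ_i / Σ λ:
  PC1: 26/48 = 0.5417
  PC2: 12/48 = 0.25
  PC3: 10/48 = 0.2083

Step 3 — cumulative fraction after k components = (λ_1 + ... + λ_k) / Σ λ:
  k = 1: 26/48 = 0.5417
  k = 2: (26 + 12)/48 = 38/48 = 0.7917
  k = 3: (26 + 12 + 10)/48 = 48/48 = 1

Summary (fraction, with percent):

explained: PC1 0.5417 (54.17%), PC2 0.25 (25%), PC3 0.2083 (20.83%);  cumulative: 0.5417, 0.7917, 1


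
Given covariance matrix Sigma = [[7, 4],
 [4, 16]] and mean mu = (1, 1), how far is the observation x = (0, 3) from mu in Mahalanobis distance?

Step 1 — centre the observation: (x - mu) = (-1, 2).

Step 2 — invert Sigma. det(Sigma) = 7·16 - (4)² = 96.
  Sigma^{-1} = (1/det) · [[d, -b], [-b, a]] = [[0.1667, -0.0417],
 [-0.0417, 0.0729]].

Step 3 — form the quadratic (x - mu)^T · Sigma^{-1} · (x - mu):
  Sigma^{-1} · (x - mu) = (-0.25, 0.1875).
  (x - mu)^T · [Sigma^{-1} · (x - mu)] = (-1)·(-0.25) + (2)·(0.1875) = 0.625.

Step 4 — take square root: d = √(0.625) ≈ 0.7906.

d(x, mu) = √(0.625) ≈ 0.7906


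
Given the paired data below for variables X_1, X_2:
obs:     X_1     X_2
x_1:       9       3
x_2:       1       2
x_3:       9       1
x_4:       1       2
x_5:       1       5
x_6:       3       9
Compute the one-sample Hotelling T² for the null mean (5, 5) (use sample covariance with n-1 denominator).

Step 1 — sample mean vector:
  mean(X_1) = (9 + 1 + 9 + 1 + 1 + 3) / 6 = 24/6 = 4
  mean(X_2) = (3 + 2 + 1 + 2 + 5 + 9) / 6 = 22/6 = 3.6667
  x̄ = (4, 3.6667),  deviation x̄ - mu_0 = (4, 3.6667) - (5, 5) = (-1, -1.3333).

Step 2 — sample covariance matrix, S[i,j] = (1/(n-1)) · Σ_k (x_{k,i} - mean_i) · (x_{k,j} - mean_j), divisor n-1 = 5:
  S[X_1,X_1] = ((5)·(5) + (-3)·(-3) + (5)·(5) + (-3)·(-3) + (-3)·(-3) + (-1)·(-1)) / 5 = 78/5 = 15.6
  S[X_1,X_2] = ((5)·(-0.6667) + (-3)·(-1.6667) + (5)·(-2.6667) + (-3)·(-1.6667) + (-3)·(1.3333) + (-1)·(5.3333)) / 5 = -16/5 = -3.2
  S[X_2,X_2] = ((-0.6667)·(-0.6667) + (-1.6667)·(-1.6667) + (-2.6667)·(-2.6667) + (-1.6667)·(-1.6667) + (1.3333)·(1.3333) + (5.3333)·(5.3333)) / 5 = 43.3333/5 = 8.6667
  S = [[15.6, -3.2],
 [-3.2, 8.6667]].

Step 3 — invert S. det(S) = 15.6·8.6667 - (-3.2)² = 124.96.
  S^{-1} = (1/det) · [[d, -b], [-b, a]] = [[0.0694, 0.0256],
 [0.0256, 0.1248]].

Step 4 — quadratic form (x̄ - mu_0)^T · S^{-1} · (x̄ - mu_0):
  S^{-1} · (x̄ - mu_0) = (-0.1035, -0.1921),
  (x̄ - mu_0)^T · [...] = (-1)·(-0.1035) + (-1.3333)·(-0.1921) = 0.3596.

Step 5 — scale by n: T² = 6 · 0.3596 = 2.1575.

T² ≈ 2.1575


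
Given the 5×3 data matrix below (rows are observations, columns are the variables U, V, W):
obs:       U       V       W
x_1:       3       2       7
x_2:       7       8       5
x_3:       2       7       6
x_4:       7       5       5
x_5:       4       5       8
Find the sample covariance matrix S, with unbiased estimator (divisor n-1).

Step 1 — column means:
  mean(U) = (3 + 7 + 2 + 7 + 4) / 5 = 23/5 = 4.6
  mean(V) = (2 + 8 + 7 + 5 + 5) / 5 = 27/5 = 5.4
  mean(W) = (7 + 5 + 6 + 5 + 8) / 5 = 31/5 = 6.2

Step 2 — sample covariance S[i,j] = (1/(n-1)) · Σ_k (x_{k,i} - mean_i) · (x_{k,j} - mean_j), with n-1 = 4.
  S[U,U] = ((-1.6)·(-1.6) + (2.4)·(2.4) + (-2.6)·(-2.6) + (2.4)·(2.4) + (-0.6)·(-0.6)) / 4 = 21.2/4 = 5.3
  S[U,V] = ((-1.6)·(-3.4) + (2.4)·(2.6) + (-2.6)·(1.6) + (2.4)·(-0.4) + (-0.6)·(-0.4)) / 4 = 6.8/4 = 1.7
  S[U,W] = ((-1.6)·(0.8) + (2.4)·(-1.2) + (-2.6)·(-0.2) + (2.4)·(-1.2) + (-0.6)·(1.8)) / 4 = -7.6/4 = -1.9
  S[V,V] = ((-3.4)·(-3.4) + (2.6)·(2.6) + (1.6)·(1.6) + (-0.4)·(-0.4) + (-0.4)·(-0.4)) / 4 = 21.2/4 = 5.3
  S[V,W] = ((-3.4)·(0.8) + (2.6)·(-1.2) + (1.6)·(-0.2) + (-0.4)·(-1.2) + (-0.4)·(1.8)) / 4 = -6.4/4 = -1.6
  S[W,W] = ((0.8)·(0.8) + (-1.2)·(-1.2) + (-0.2)·(-0.2) + (-1.2)·(-1.2) + (1.8)·(1.8)) / 4 = 6.8/4 = 1.7

S is symmetric (S[j,i] = S[i,j]). Assembling:

S = [[5.3, 1.7, -1.9],
 [1.7, 5.3, -1.6],
 [-1.9, -1.6, 1.7]]


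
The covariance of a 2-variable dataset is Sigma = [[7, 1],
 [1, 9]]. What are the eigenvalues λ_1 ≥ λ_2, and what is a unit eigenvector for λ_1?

Step 1 — characteristic polynomial of 2×2 Sigma:
  det(Sigma - λI) = λ² - trace · λ + det = 0.
  trace = 7 + 9 = 16, det = 7·9 - (1)² = 62.
Step 2 — discriminant:
  Δ = trace² - 4·det = 256 - 248 = 8.
Step 3 — eigenvalues:
  λ = (trace ± √Δ)/2 = (16 ± 2.8284)/2,
  λ_1 = 9.4142,  λ_2 = 6.5858.

Step 4 — unit eigenvector for λ_1: solve (Sigma - λ_1 I)v = 0. First row:
  (7 - 9.4142)·v_x + (1)·v_y = 0, i.e. (-2.4142)·v_x + (1)·v_y = 0,
  so v ∝ (b, λ_1 - a) = (1, 2.4142) = u.
  ||u|| = √((1)² + (2.4142)²) = √(6.8284) ≈ 2.6131,
  v_1 = u/||u|| ≈ (0.3827, 0.9239) (||v_1|| = 1).

λ_1 = 9.4142,  λ_2 = 6.5858;  v_1 ≈ (0.3827, 0.9239)


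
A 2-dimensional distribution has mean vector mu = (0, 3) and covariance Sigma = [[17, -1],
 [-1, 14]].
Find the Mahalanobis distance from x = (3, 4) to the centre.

Step 1 — centre the observation: (x - mu) = (3, 1).

Step 2 — invert Sigma. det(Sigma) = 17·14 - (-1)² = 237.
  Sigma^{-1} = (1/det) · [[d, -b], [-b, a]] = [[0.0591, 0.0042],
 [0.0042, 0.0717]].

Step 3 — form the quadratic (x - mu)^T · Sigma^{-1} · (x - mu):
  Sigma^{-1} · (x - mu) = (0.1814, 0.0844).
  (x - mu)^T · [Sigma^{-1} · (x - mu)] = (3)·(0.1814) + (1)·(0.0844) = 0.6287.

Step 4 — take square root: d = √(0.6287) ≈ 0.7929.

d(x, mu) = √(0.6287) ≈ 0.7929


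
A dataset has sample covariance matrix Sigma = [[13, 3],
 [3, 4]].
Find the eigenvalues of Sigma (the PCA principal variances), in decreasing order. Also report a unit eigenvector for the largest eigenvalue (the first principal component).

Step 1 — characteristic polynomial of 2×2 Sigma:
  det(Sigma - λI) = λ² - trace · λ + det = 0.
  trace = 13 + 4 = 17, det = 13·4 - (3)² = 43.
Step 2 — discriminant:
  Δ = trace² - 4·det = 289 - 172 = 117.
Step 3 — eigenvalues:
  λ = (trace ± √Δ)/2 = (17 ± 10.8167)/2,
  λ_1 = 13.9083,  λ_2 = 3.0917.

Step 4 — unit eigenvector for λ_1: solve (Sigma - λ_1 I)v = 0. First row:
  (13 - 13.9083)·v_x + (3)·v_y = 0, i.e. (-0.9083)·v_x + (3)·v_y = 0,
  so v ∝ (b, λ_1 - a) = (3, 0.9083) = u.
  ||u|| = √((3)² + (0.9083)²) = √(9.8251) ≈ 3.1345,
  v_1 = u/||u|| ≈ (0.9571, 0.2898) (||v_1|| = 1).

λ_1 = 13.9083,  λ_2 = 3.0917;  v_1 ≈ (0.9571, 0.2898)


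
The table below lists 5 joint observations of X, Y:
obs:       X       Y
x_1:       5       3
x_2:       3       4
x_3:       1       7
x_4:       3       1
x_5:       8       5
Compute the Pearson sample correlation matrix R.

Step 1 — column means:
  mean(X) = (5 + 3 + 1 + 3 + 8) / 5 = 20/5 = 4
  mean(Y) = (3 + 4 + 7 + 1 + 5) / 5 = 20/5 = 4

Step 2 — sample variances and covariances s[i,j] = (1/(n-1)) · Σ_k (x_{k,i} - mean_i) · (x_{k,j} - mean_j), with n-1 = 4:
  s[X,X] = ((1)·(1) + (-1)·(-1) + (-3)·(-3) + (-1)·(-1) + (4)·(4)) / 4 = 28/4 = 7
  s[X,Y] = ((1)·(-1) + (-1)·(0) + (-3)·(3) + (-1)·(-3) + (4)·(1)) / 4 = -3/4 = -0.75
  s[Y,Y] = ((-1)·(-1) + (0)·(0) + (3)·(3) + (-3)·(-3) + (1)·(1)) / 4 = 20/4 = 5
  Sample standard deviations s_i = √(s[i,i]):
  s(X) = √(7) = 2.6458
  s(Y) = √(5) = 2.2361

Step 3 — r_{ij} = s_{ij} / (s_i · s_j):
  r[X,X] = 1 (diagonal).
  r[X,Y] = -0.75 / (2.6458 · 2.2361) = -0.75 / 5.9161 = -0.1268
  r[Y,Y] = 1 (diagonal).

R is symmetric with unit diagonal. Assembling:

R = [[1, -0.1268],
 [-0.1268, 1]]


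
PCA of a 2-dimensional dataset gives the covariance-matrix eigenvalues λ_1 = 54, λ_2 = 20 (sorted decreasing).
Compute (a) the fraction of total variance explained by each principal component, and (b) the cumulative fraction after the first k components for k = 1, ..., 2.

Step 1 — total variance = trace(Sigma) = Σ λ_i = 54 + 20 = 74.

Step 2 — fraction explained by component i = λ_i / Σ λ:
  PC1: 54/74 = 0.7297
  PC2: 20/74 = 0.2703

Step 3 — cumulative fraction after k components = (λ_1 + ... + λ_k) / Σ λ:
  k = 1: 54/74 = 0.7297
  k = 2: (54 + 20)/74 = 74/74 = 1

Summary (fraction, with percent):

explained: PC1 0.7297 (72.97%), PC2 0.2703 (27.03%);  cumulative: 0.7297, 1


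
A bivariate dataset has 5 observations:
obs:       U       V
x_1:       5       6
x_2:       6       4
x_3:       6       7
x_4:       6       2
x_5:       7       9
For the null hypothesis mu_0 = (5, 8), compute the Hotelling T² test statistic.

Step 1 — sample mean vector:
  mean(U) = (5 + 6 + 6 + 6 + 7) / 5 = 30/5 = 6
  mean(V) = (6 + 4 + 7 + 2 + 9) / 5 = 28/5 = 5.6
  x̄ = (6, 5.6),  deviation x̄ - mu_0 = (6, 5.6) - (5, 8) = (1, -2.4).

Step 2 — sample covariance matrix, S[i,j] = (1/(n-1)) · Σ_k (x_{k,i} - mean_i) · (x_{k,j} - mean_j), divisor n-1 = 4:
  S[U,U] = ((-1)·(-1) + (0)·(0) + (0)·(0) + (0)·(0) + (1)·(1)) / 4 = 2/4 = 0.5
  S[U,V] = ((-1)·(0.4) + (0)·(-1.6) + (0)·(1.4) + (0)·(-3.6) + (1)·(3.4)) / 4 = 3/4 = 0.75
  S[V,V] = ((0.4)·(0.4) + (-1.6)·(-1.6) + (1.4)·(1.4) + (-3.6)·(-3.6) + (3.4)·(3.4)) / 4 = 29.2/4 = 7.3
  S = [[0.5, 0.75],
 [0.75, 7.3]].

Step 3 — invert S. det(S) = 0.5·7.3 - (0.75)² = 3.0875.
  S^{-1} = (1/det) · [[d, -b], [-b, a]] = [[2.3644, -0.2429],
 [-0.2429, 0.1619]].

Step 4 — quadratic form (x̄ - mu_0)^T · S^{-1} · (x̄ - mu_0):
  S^{-1} · (x̄ - mu_0) = (2.9474, -0.6316),
  (x̄ - mu_0)^T · [...] = (1)·(2.9474) + (-2.4)·(-0.6316) = 4.4632.

Step 5 — scale by n: T² = 5 · 4.4632 = 22.3158.

T² ≈ 22.3158


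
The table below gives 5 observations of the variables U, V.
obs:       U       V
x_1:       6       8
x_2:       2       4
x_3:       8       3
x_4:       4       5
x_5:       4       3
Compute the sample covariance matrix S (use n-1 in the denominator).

Step 1 — column means:
  mean(U) = (6 + 2 + 8 + 4 + 4) / 5 = 24/5 = 4.8
  mean(V) = (8 + 4 + 3 + 5 + 3) / 5 = 23/5 = 4.6

Step 2 — sample covariance S[i,j] = (1/(n-1)) · Σ_k (x_{k,i} - mean_i) · (x_{k,j} - mean_j), with n-1 = 4.
  S[U,U] = ((1.2)·(1.2) + (-2.8)·(-2.8) + (3.2)·(3.2) + (-0.8)·(-0.8) + (-0.8)·(-0.8)) / 4 = 20.8/4 = 5.2
  S[U,V] = ((1.2)·(3.4) + (-2.8)·(-0.6) + (3.2)·(-1.6) + (-0.8)·(0.4) + (-0.8)·(-1.6)) / 4 = 1.6/4 = 0.4
  S[V,V] = ((3.4)·(3.4) + (-0.6)·(-0.6) + (-1.6)·(-1.6) + (0.4)·(0.4) + (-1.6)·(-1.6)) / 4 = 17.2/4 = 4.3

S is symmetric (S[j,i] = S[i,j]). Assembling:

S = [[5.2, 0.4],
 [0.4, 4.3]]


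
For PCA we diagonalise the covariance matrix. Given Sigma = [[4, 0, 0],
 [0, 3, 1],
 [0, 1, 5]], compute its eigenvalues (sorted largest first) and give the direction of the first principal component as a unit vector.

Step 1 — characteristic polynomial p(λ) = det(λI - Sigma) = λ³ - tr·λ² + c_1·λ - det, where tr = trace, c_1 = sum of the principal 2×2 minors, det = det(Sigma):
  tr = 4 + 3 + 5 = 12,
  c_1 = (4·3 - (0)²) + (4·5 - (0)²) + (3·5 - (1)²) = 12 + 20 + 14 = 46,
  det = 4·(3·5 - (1)²) - (0)·((0)·5 - (1)·(0)) + (0)·((0)·(1) - 3·(0)) = 4·(14) - (0)·(0) + (0)·(0) = 56.
  So p(λ) = λ³ - 12λ² + 46λ - 56.
Step 2 — look for an integer root (rational root theorem: any rational root is an integer divisor of 56). Testing λ = 4:
  p(4) = 64 - 192 + 184 - 56 = 0  ✓
  Dividing out (λ - 4): p(λ) = (λ - 4)(λ² - 8λ + 14).
Step 3 — remaining eigenvalues from the quadratic λ² - 8λ + 14 = 0:
  Δ = 8² - 4·14 = 64 - 56 = 8,  λ = (8 ± √8)/2 = (8 ± 2.8284)/2 ≈ 5.4142 or 2.5858.
  Sorted: λ_1 = 5.4142,  λ_2 = 4,  λ_3 = 2.5858  (check: sum = 12 = tr ✓).

Step 4 — unit eigenvector for λ_1 ≈ 5.4142: v spans the null space of (Sigma - λ_1 I), whose rows are
  r_1 = (-1.4142, 0, 0),  r_2 = (0, -2.4142, 1),  r_3 = (0, 1, -0.4142).
  v is orthogonal to every row, so take v ∝ r_1 × r_2 = ((0)·(1) - (0)·(-2.4142), (0)·(0) - (-1.4142)·(1), (-1.4142)·(-2.4142) - (0)·(0)) ≈ (0, 1.4142, 3.4142).
  Let u = (0, 1.4142, 3.4142).
  ||u|| = √((0)² + (1.4142)² + (3.4142)²) = √(13.6569) ≈ 3.6955,  v_1 = u/||u|| ≈ (0, 0.3827, 0.9239) (||v_1|| = 1).

λ_1 = 5.4142,  λ_2 = 4,  λ_3 = 2.5858;  v_1 ≈ (0, 0.3827, 0.9239)


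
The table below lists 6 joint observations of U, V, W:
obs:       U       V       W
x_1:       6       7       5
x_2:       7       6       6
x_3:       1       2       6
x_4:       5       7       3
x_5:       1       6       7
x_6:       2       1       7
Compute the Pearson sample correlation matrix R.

Step 1 — column means:
  mean(U) = (6 + 7 + 1 + 5 + 1 + 2) / 6 = 22/6 = 3.6667
  mean(V) = (7 + 6 + 2 + 7 + 6 + 1) / 6 = 29/6 = 4.8333
  mean(W) = (5 + 6 + 6 + 3 + 7 + 7) / 6 = 34/6 = 5.6667

Step 2 — sample variances and covariances s[i,j] = (1/(n-1)) · Σ_k (x_{k,i} - mean_i) · (x_{k,j} - mean_j), with n-1 = 5:
  s[U,U] = ((2.3333)·(2.3333) + (3.3333)·(3.3333) + (-2.6667)·(-2.6667) + (1.3333)·(1.3333) + (-2.6667)·(-2.6667) + (-1.6667)·(-1.6667)) / 5 = 35.3333/5 = 7.0667
  s[U,V] = ((2.3333)·(2.1667) + (3.3333)·(1.1667) + (-2.6667)·(-2.8333) + (1.3333)·(2.1667) + (-2.6667)·(1.1667) + (-1.6667)·(-3.8333)) / 5 = 22.6667/5 = 4.5333
  s[U,W] = ((2.3333)·(-0.6667) + (3.3333)·(0.3333) + (-2.6667)·(0.3333) + (1.3333)·(-2.6667) + (-2.6667)·(1.3333) + (-1.6667)·(1.3333)) / 5 = -10.6667/5 = -2.1333
  s[V,V] = ((2.1667)·(2.1667) + (1.1667)·(1.1667) + (-2.8333)·(-2.8333) + (2.1667)·(2.1667) + (1.1667)·(1.1667) + (-3.8333)·(-3.8333)) / 5 = 34.8333/5 = 6.9667
  s[V,W] = ((2.1667)·(-0.6667) + (1.1667)·(0.3333) + (-2.8333)·(0.3333) + (2.1667)·(-2.6667) + (1.1667)·(1.3333) + (-3.8333)·(1.3333)) / 5 = -11.3333/5 = -2.2667
  s[W,W] = ((-0.6667)·(-0.6667) + (0.3333)·(0.3333) + (0.3333)·(0.3333) + (-2.6667)·(-2.6667) + (1.3333)·(1.3333) + (1.3333)·(1.3333)) / 5 = 11.3333/5 = 2.2667
  Sample standard deviations s_i = √(s[i,i]):
  s(U) = √(7.0667) = 2.6583
  s(V) = √(6.9667) = 2.6394
  s(W) = √(2.2667) = 1.5055

Step 3 — r_{ij} = s_{ij} / (s_i · s_j):
  r[U,U] = 1 (diagonal).
  r[U,V] = 4.5333 / (2.6583 · 2.6394) = 4.5333 / 7.0165 = 0.6461
  r[U,W] = -2.1333 / (2.6583 · 1.5055) = -2.1333 / 4.0022 = -0.533
  r[V,V] = 1 (diagonal).
  r[V,W] = -2.2667 / (2.6394 · 1.5055) = -2.2667 / 3.9738 = -0.5704
  r[W,W] = 1 (diagonal).

R is symmetric with unit diagonal. Assembling:

R = [[1, 0.6461, -0.533],
 [0.6461, 1, -0.5704],
 [-0.533, -0.5704, 1]]


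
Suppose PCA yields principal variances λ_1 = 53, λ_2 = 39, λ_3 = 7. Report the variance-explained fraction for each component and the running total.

Step 1 — total variance = trace(Sigma) = Σ λ_i = 53 + 39 + 7 = 99.

Step 2 — fraction explained by component i = λ_i / Σ λ:
  PC1: 53/99 = 0.5354
  PC2: 39/99 = 0.3939
  PC3: 7/99 = 0.0707

Step 3 — cumulative fraction after k components = (λ_1 + ... + λ_k) / Σ λ:
  k = 1: 53/99 = 0.5354
  k = 2: (53 + 39)/99 = 92/99 = 0.9293
  k = 3: (53 + 39 + 7)/99 = 99/99 = 1

Summary (fraction, with percent):

explained: PC1 0.5354 (53.54%), PC2 0.3939 (39.39%), PC3 0.0707 (7.07%);  cumulative: 0.5354, 0.9293, 1


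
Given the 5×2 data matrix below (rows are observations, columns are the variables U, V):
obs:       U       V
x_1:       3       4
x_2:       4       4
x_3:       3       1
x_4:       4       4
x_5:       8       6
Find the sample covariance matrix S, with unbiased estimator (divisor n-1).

Step 1 — column means:
  mean(U) = (3 + 4 + 3 + 4 + 8) / 5 = 22/5 = 4.4
  mean(V) = (4 + 4 + 1 + 4 + 6) / 5 = 19/5 = 3.8

Step 2 — sample covariance S[i,j] = (1/(n-1)) · Σ_k (x_{k,i} - mean_i) · (x_{k,j} - mean_j), with n-1 = 4.
  S[U,U] = ((-1.4)·(-1.4) + (-0.4)·(-0.4) + (-1.4)·(-1.4) + (-0.4)·(-0.4) + (3.6)·(3.6)) / 4 = 17.2/4 = 4.3
  S[U,V] = ((-1.4)·(0.2) + (-0.4)·(0.2) + (-1.4)·(-2.8) + (-0.4)·(0.2) + (3.6)·(2.2)) / 4 = 11.4/4 = 2.85
  S[V,V] = ((0.2)·(0.2) + (0.2)·(0.2) + (-2.8)·(-2.8) + (0.2)·(0.2) + (2.2)·(2.2)) / 4 = 12.8/4 = 3.2

S is symmetric (S[j,i] = S[i,j]). Assembling:

S = [[4.3, 2.85],
 [2.85, 3.2]]


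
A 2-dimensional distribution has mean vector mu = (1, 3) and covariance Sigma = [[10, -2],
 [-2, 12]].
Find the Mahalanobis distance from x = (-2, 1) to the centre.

Step 1 — centre the observation: (x - mu) = (-3, -2).

Step 2 — invert Sigma. det(Sigma) = 10·12 - (-2)² = 116.
  Sigma^{-1} = (1/det) · [[d, -b], [-b, a]] = [[0.1034, 0.0172],
 [0.0172, 0.0862]].

Step 3 — form the quadratic (x - mu)^T · Sigma^{-1} · (x - mu):
  Sigma^{-1} · (x - mu) = (-0.3448, -0.2241).
  (x - mu)^T · [Sigma^{-1} · (x - mu)] = (-3)·(-0.3448) + (-2)·(-0.2241) = 1.4828.

Step 4 — take square root: d = √(1.4828) ≈ 1.2177.

d(x, mu) = √(1.4828) ≈ 1.2177


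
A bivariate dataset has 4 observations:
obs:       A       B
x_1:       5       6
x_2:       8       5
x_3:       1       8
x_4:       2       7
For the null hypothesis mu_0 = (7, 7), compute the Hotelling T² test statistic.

Step 1 — sample mean vector:
  mean(A) = (5 + 8 + 1 + 2) / 4 = 16/4 = 4
  mean(B) = (6 + 5 + 8 + 7) / 4 = 26/4 = 6.5
  x̄ = (4, 6.5),  deviation x̄ - mu_0 = (4, 6.5) - (7, 7) = (-3, -0.5).

Step 2 — sample covariance matrix, S[i,j] = (1/(n-1)) · Σ_k (x_{k,i} - mean_i) · (x_{k,j} - mean_j), divisor n-1 = 3:
  S[A,A] = ((1)·(1) + (4)·(4) + (-3)·(-3) + (-2)·(-2)) / 3 = 30/3 = 10
  S[A,B] = ((1)·(-0.5) + (4)·(-1.5) + (-3)·(1.5) + (-2)·(0.5)) / 3 = -12/3 = -4
  S[B,B] = ((-0.5)·(-0.5) + (-1.5)·(-1.5) + (1.5)·(1.5) + (0.5)·(0.5)) / 3 = 5/3 = 1.6667
  S = [[10, -4],
 [-4, 1.6667]].

Step 3 — invert S. det(S) = 10·1.6667 - (-4)² = 0.6667.
  S^{-1} = (1/det) · [[d, -b], [-b, a]] = [[2.5, 6],
 [6, 15]].

Step 4 — quadratic form (x̄ - mu_0)^T · S^{-1} · (x̄ - mu_0):
  S^{-1} · (x̄ - mu_0) = (-10.5, -25.5),
  (x̄ - mu_0)^T · [...] = (-3)·(-10.5) + (-0.5)·(-25.5) = 44.25.

Step 5 — scale by n: T² = 4 · 44.25 = 177.

T² ≈ 177


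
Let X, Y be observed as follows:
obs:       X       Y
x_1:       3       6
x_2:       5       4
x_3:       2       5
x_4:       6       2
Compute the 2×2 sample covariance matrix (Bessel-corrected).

Step 1 — column means:
  mean(X) = (3 + 5 + 2 + 6) / 4 = 16/4 = 4
  mean(Y) = (6 + 4 + 5 + 2) / 4 = 17/4 = 4.25

Step 2 — sample covariance S[i,j] = (1/(n-1)) · Σ_k (x_{k,i} - mean_i) · (x_{k,j} - mean_j), with n-1 = 3.
  S[X,X] = ((-1)·(-1) + (1)·(1) + (-2)·(-2) + (2)·(2)) / 3 = 10/3 = 3.3333
  S[X,Y] = ((-1)·(1.75) + (1)·(-0.25) + (-2)·(0.75) + (2)·(-2.25)) / 3 = -8/3 = -2.6667
  S[Y,Y] = ((1.75)·(1.75) + (-0.25)·(-0.25) + (0.75)·(0.75) + (-2.25)·(-2.25)) / 3 = 8.75/3 = 2.9167

S is symmetric (S[j,i] = S[i,j]). Assembling:

S = [[3.3333, -2.6667],
 [-2.6667, 2.9167]]


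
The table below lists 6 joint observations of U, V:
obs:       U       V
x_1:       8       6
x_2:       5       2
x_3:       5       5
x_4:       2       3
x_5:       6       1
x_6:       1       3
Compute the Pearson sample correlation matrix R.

Step 1 — column means:
  mean(U) = (8 + 5 + 5 + 2 + 6 + 1) / 6 = 27/6 = 4.5
  mean(V) = (6 + 2 + 5 + 3 + 1 + 3) / 6 = 20/6 = 3.3333

Step 2 — sample variances and covariances s[i,j] = (1/(n-1)) · Σ_k (x_{k,i} - mean_i) · (x_{k,j} - mean_j), with n-1 = 5:
  s[U,U] = ((3.5)·(3.5) + (0.5)·(0.5) + (0.5)·(0.5) + (-2.5)·(-2.5) + (1.5)·(1.5) + (-3.5)·(-3.5)) / 5 = 33.5/5 = 6.7
  s[U,V] = ((3.5)·(2.6667) + (0.5)·(-1.3333) + (0.5)·(1.6667) + (-2.5)·(-0.3333) + (1.5)·(-2.3333) + (-3.5)·(-0.3333)) / 5 = 8/5 = 1.6
  s[V,V] = ((2.6667)·(2.6667) + (-1.3333)·(-1.3333) + (1.6667)·(1.6667) + (-0.3333)·(-0.3333) + (-2.3333)·(-2.3333) + (-0.3333)·(-0.3333)) / 5 = 17.3333/5 = 3.4667
  Sample standard deviations s_i = √(s[i,i]):
  s(U) = √(6.7) = 2.5884
  s(V) = √(3.4667) = 1.8619

Step 3 — r_{ij} = s_{ij} / (s_i · s_j):
  r[U,U] = 1 (diagonal).
  r[U,V] = 1.6 / (2.5884 · 1.8619) = 1.6 / 4.8194 = 0.332
  r[V,V] = 1 (diagonal).

R is symmetric with unit diagonal. Assembling:

R = [[1, 0.332],
 [0.332, 1]]


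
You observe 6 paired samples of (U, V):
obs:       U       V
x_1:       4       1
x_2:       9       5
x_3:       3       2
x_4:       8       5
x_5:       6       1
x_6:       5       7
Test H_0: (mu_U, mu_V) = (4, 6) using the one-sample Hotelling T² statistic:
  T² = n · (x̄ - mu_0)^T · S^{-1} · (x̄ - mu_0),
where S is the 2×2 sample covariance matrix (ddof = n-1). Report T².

Step 1 — sample mean vector:
  mean(U) = (4 + 9 + 3 + 8 + 6 + 5) / 6 = 35/6 = 5.8333
  mean(V) = (1 + 5 + 2 + 5 + 1 + 7) / 6 = 21/6 = 3.5
  x̄ = (5.8333, 3.5),  deviation x̄ - mu_0 = (5.8333, 3.5) - (4, 6) = (1.8333, -2.5).

Step 2 — sample covariance matrix, S[i,j] = (1/(n-1)) · Σ_k (x_{k,i} - mean_i) · (x_{k,j} - mean_j), divisor n-1 = 5:
  S[U,U] = ((-1.8333)·(-1.8333) + (3.1667)·(3.1667) + (-2.8333)·(-2.8333) + (2.1667)·(2.1667) + (0.1667)·(0.1667) + (-0.8333)·(-0.8333)) / 5 = 26.8333/5 = 5.3667
  S[U,V] = ((-1.8333)·(-2.5) + (3.1667)·(1.5) + (-2.8333)·(-1.5) + (2.1667)·(1.5) + (0.1667)·(-2.5) + (-0.8333)·(3.5)) / 5 = 13.5/5 = 2.7
  S[V,V] = ((-2.5)·(-2.5) + (1.5)·(1.5) + (-1.5)·(-1.5) + (1.5)·(1.5) + (-2.5)·(-2.5) + (3.5)·(3.5)) / 5 = 31.5/5 = 6.3
  S = [[5.3667, 2.7],
 [2.7, 6.3]].

Step 3 — invert S. det(S) = 5.3667·6.3 - (2.7)² = 26.52.
  S^{-1} = (1/det) · [[d, -b], [-b, a]] = [[0.2376, -0.1018],
 [-0.1018, 0.2024]].

Step 4 — quadratic form (x̄ - mu_0)^T · S^{-1} · (x̄ - mu_0):
  S^{-1} · (x̄ - mu_0) = (0.69, -0.6926),
  (x̄ - mu_0)^T · [...] = (1.8333)·(0.69) + (-2.5)·(-0.6926) = 2.9965.

Step 5 — scale by n: T² = 6 · 2.9965 = 17.9789.

T² ≈ 17.9789


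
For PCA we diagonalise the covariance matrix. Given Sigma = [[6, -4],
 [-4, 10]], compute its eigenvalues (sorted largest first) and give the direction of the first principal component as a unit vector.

Step 1 — characteristic polynomial of 2×2 Sigma:
  det(Sigma - λI) = λ² - trace · λ + det = 0.
  trace = 6 + 10 = 16, det = 6·10 - (-4)² = 44.
Step 2 — discriminant:
  Δ = trace² - 4·det = 256 - 176 = 80.
Step 3 — eigenvalues:
  λ = (trace ± √Δ)/2 = (16 ± 8.9443)/2,
  λ_1 = 12.4721,  λ_2 = 3.5279.

Step 4 — unit eigenvector for λ_1: solve (Sigma - λ_1 I)v = 0. First row:
  (6 - 12.4721)·v_x + (-4)·v_y = 0, i.e. (-6.4721)·v_x + (-4)·v_y = 0,
  so v ∝ (b, λ_1 - a) = (-4, 6.4721); multiply by -1 so the first entry is positive: u = (4, -6.4721).
  ||u|| = √((4)² + (-6.4721)²) = √(57.8885) ≈ 7.6085,
  v_1 = u/||u|| ≈ (0.5257, -0.8507) (||v_1|| = 1).

λ_1 = 12.4721,  λ_2 = 3.5279;  v_1 ≈ (0.5257, -0.8507)


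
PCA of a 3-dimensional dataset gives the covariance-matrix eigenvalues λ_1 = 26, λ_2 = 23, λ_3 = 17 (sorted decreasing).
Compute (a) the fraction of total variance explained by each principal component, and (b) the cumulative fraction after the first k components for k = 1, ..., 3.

Step 1 — total variance = trace(Sigma) = Σ λ_i = 26 + 23 + 17 = 66.

Step 2 — fraction explained by component i = λ_i / Σ λ:
  PC1: 26/66 = 0.3939
  PC2: 23/66 = 0.3485
  PC3: 17/66 = 0.2576

Step 3 — cumulative fraction after k components = (λ_1 + ... + λ_k) / Σ λ:
  k = 1: 26/66 = 0.3939
  k = 2: (26 + 23)/66 = 49/66 = 0.7424
  k = 3: (26 + 23 + 17)/66 = 66/66 = 1

Summary (fraction, with percent):

explained: PC1 0.3939 (39.39%), PC2 0.3485 (34.85%), PC3 0.2576 (25.76%);  cumulative: 0.3939, 0.7424, 1


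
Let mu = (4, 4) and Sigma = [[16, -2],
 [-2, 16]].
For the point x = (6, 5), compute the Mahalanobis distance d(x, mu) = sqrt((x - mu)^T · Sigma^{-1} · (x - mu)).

Step 1 — centre the observation: (x - mu) = (2, 1).

Step 2 — invert Sigma. det(Sigma) = 16·16 - (-2)² = 252.
  Sigma^{-1} = (1/det) · [[d, -b], [-b, a]] = [[0.0635, 0.0079],
 [0.0079, 0.0635]].

Step 3 — form the quadratic (x - mu)^T · Sigma^{-1} · (x - mu):
  Sigma^{-1} · (x - mu) = (0.1349, 0.0794).
  (x - mu)^T · [Sigma^{-1} · (x - mu)] = (2)·(0.1349) + (1)·(0.0794) = 0.3492.

Step 4 — take square root: d = √(0.3492) ≈ 0.5909.

d(x, mu) = √(0.3492) ≈ 0.5909


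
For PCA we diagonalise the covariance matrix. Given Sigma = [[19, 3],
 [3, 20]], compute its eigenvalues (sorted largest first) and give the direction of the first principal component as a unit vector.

Step 1 — characteristic polynomial of 2×2 Sigma:
  det(Sigma - λI) = λ² - trace · λ + det = 0.
  trace = 19 + 20 = 39, det = 19·20 - (3)² = 371.
Step 2 — discriminant:
  Δ = trace² - 4·det = 1521 - 1484 = 37.
Step 3 — eigenvalues:
  λ = (trace ± √Δ)/2 = (39 ± 6.0828)/2,
  λ_1 = 22.5414,  λ_2 = 16.4586.

Step 4 — unit eigenvector for λ_1: solve (Sigma - λ_1 I)v = 0. First row:
  (19 - 22.5414)·v_x + (3)·v_y = 0, i.e. (-3.5414)·v_x + (3)·v_y = 0,
  so v ∝ (b, λ_1 - a) = (3, 3.5414) = u.
  ||u|| = √((3)² + (3.5414)²) = √(21.5414) ≈ 4.6413,
  v_1 = u/||u|| ≈ (0.6464, 0.763) (||v_1|| = 1).

λ_1 = 22.5414,  λ_2 = 16.4586;  v_1 ≈ (0.6464, 0.763)


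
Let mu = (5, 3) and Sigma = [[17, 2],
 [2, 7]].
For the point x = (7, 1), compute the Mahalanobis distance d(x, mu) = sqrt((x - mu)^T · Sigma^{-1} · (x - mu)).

Step 1 — centre the observation: (x - mu) = (2, -2).

Step 2 — invert Sigma. det(Sigma) = 17·7 - (2)² = 115.
  Sigma^{-1} = (1/det) · [[d, -b], [-b, a]] = [[0.0609, -0.0174],
 [-0.0174, 0.1478]].

Step 3 — form the quadratic (x - mu)^T · Sigma^{-1} · (x - mu):
  Sigma^{-1} · (x - mu) = (0.1565, -0.3304).
  (x - mu)^T · [Sigma^{-1} · (x - mu)] = (2)·(0.1565) + (-2)·(-0.3304) = 0.9739.

Step 4 — take square root: d = √(0.9739) ≈ 0.9869.

d(x, mu) = √(0.9739) ≈ 0.9869


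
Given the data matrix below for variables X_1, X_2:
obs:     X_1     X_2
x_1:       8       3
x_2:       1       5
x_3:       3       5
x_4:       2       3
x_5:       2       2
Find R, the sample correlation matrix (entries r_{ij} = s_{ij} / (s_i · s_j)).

Step 1 — column means:
  mean(X_1) = (8 + 1 + 3 + 2 + 2) / 5 = 16/5 = 3.2
  mean(X_2) = (3 + 5 + 5 + 3 + 2) / 5 = 18/5 = 3.6

Step 2 — sample variances and covariances s[i,j] = (1/(n-1)) · Σ_k (x_{k,i} - mean_i) · (x_{k,j} - mean_j), with n-1 = 4:
  s[X_1,X_1] = ((4.8)·(4.8) + (-2.2)·(-2.2) + (-0.2)·(-0.2) + (-1.2)·(-1.2) + (-1.2)·(-1.2)) / 4 = 30.8/4 = 7.7
  s[X_1,X_2] = ((4.8)·(-0.6) + (-2.2)·(1.4) + (-0.2)·(1.4) + (-1.2)·(-0.6) + (-1.2)·(-1.6)) / 4 = -3.6/4 = -0.9
  s[X_2,X_2] = ((-0.6)·(-0.6) + (1.4)·(1.4) + (1.4)·(1.4) + (-0.6)·(-0.6) + (-1.6)·(-1.6)) / 4 = 7.2/4 = 1.8
  Sample standard deviations s_i = √(s[i,i]):
  s(X_1) = √(7.7) = 2.7749
  s(X_2) = √(1.8) = 1.3416

Step 3 — r_{ij} = s_{ij} / (s_i · s_j):
  r[X_1,X_1] = 1 (diagonal).
  r[X_1,X_2] = -0.9 / (2.7749 · 1.3416) = -0.9 / 3.7229 = -0.2417
  r[X_2,X_2] = 1 (diagonal).

R is symmetric with unit diagonal. Assembling:

R = [[1, -0.2417],
 [-0.2417, 1]]


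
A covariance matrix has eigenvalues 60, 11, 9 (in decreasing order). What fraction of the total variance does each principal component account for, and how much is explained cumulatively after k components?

Step 1 — total variance = trace(Sigma) = Σ λ_i = 60 + 11 + 9 = 80.

Step 2 — fraction explained by component i = λ_i / Σ λ:
  PC1: 60/80 = 0.75
  PC2: 11/80 = 0.1375
  PC3: 9/80 = 0.1125

Step 3 — cumulative fraction after k components = (λ_1 + ... + λ_k) / Σ λ:
  k = 1: 60/80 = 0.75
  k = 2: (60 + 11)/80 = 71/80 = 0.8875
  k = 3: (60 + 11 + 9)/80 = 80/80 = 1

Summary (fraction, with percent):

explained: PC1 0.75 (75%), PC2 0.1375 (13.75%), PC3 0.1125 (11.25%);  cumulative: 0.75, 0.8875, 1


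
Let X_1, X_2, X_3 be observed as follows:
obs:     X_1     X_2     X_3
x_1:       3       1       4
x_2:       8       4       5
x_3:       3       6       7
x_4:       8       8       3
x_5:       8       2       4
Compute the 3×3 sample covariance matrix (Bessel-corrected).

Step 1 — column means:
  mean(X_1) = (3 + 8 + 3 + 8 + 8) / 5 = 30/5 = 6
  mean(X_2) = (1 + 4 + 6 + 8 + 2) / 5 = 21/5 = 4.2
  mean(X_3) = (4 + 5 + 7 + 3 + 4) / 5 = 23/5 = 4.6

Step 2 — sample covariance S[i,j] = (1/(n-1)) · Σ_k (x_{k,i} - mean_i) · (x_{k,j} - mean_j), with n-1 = 4.
  S[X_1,X_1] = ((-3)·(-3) + (2)·(2) + (-3)·(-3) + (2)·(2) + (2)·(2)) / 4 = 30/4 = 7.5
  S[X_1,X_2] = ((-3)·(-3.2) + (2)·(-0.2) + (-3)·(1.8) + (2)·(3.8) + (2)·(-2.2)) / 4 = 7/4 = 1.75
  S[X_1,X_3] = ((-3)·(-0.6) + (2)·(0.4) + (-3)·(2.4) + (2)·(-1.6) + (2)·(-0.6)) / 4 = -9/4 = -2.25
  S[X_2,X_2] = ((-3.2)·(-3.2) + (-0.2)·(-0.2) + (1.8)·(1.8) + (3.8)·(3.8) + (-2.2)·(-2.2)) / 4 = 32.8/4 = 8.2
  S[X_2,X_3] = ((-3.2)·(-0.6) + (-0.2)·(0.4) + (1.8)·(2.4) + (3.8)·(-1.6) + (-2.2)·(-0.6)) / 4 = 1.4/4 = 0.35
  S[X_3,X_3] = ((-0.6)·(-0.6) + (0.4)·(0.4) + (2.4)·(2.4) + (-1.6)·(-1.6) + (-0.6)·(-0.6)) / 4 = 9.2/4 = 2.3

S is symmetric (S[j,i] = S[i,j]). Assembling:

S = [[7.5, 1.75, -2.25],
 [1.75, 8.2, 0.35],
 [-2.25, 0.35, 2.3]]


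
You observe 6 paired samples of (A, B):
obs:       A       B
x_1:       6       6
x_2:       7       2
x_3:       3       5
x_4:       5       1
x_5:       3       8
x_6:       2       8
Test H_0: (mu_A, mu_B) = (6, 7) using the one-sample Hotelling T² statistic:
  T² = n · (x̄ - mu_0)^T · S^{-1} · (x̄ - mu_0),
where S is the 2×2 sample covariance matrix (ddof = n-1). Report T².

Step 1 — sample mean vector:
  mean(A) = (6 + 7 + 3 + 5 + 3 + 2) / 6 = 26/6 = 4.3333
  mean(B) = (6 + 2 + 5 + 1 + 8 + 8) / 6 = 30/6 = 5
  x̄ = (4.3333, 5),  deviation x̄ - mu_0 = (4.3333, 5) - (6, 7) = (-1.6667, -2).

Step 2 — sample covariance matrix, S[i,j] = (1/(n-1)) · Σ_k (x_{k,i} - mean_i) · (x_{k,j} - mean_j), divisor n-1 = 5:
  S[A,A] = ((1.6667)·(1.6667) + (2.6667)·(2.6667) + (-1.3333)·(-1.3333) + (0.6667)·(0.6667) + (-1.3333)·(-1.3333) + (-2.3333)·(-2.3333)) / 5 = 19.3333/5 = 3.8667
  S[A,B] = ((1.6667)·(1) + (2.6667)·(-3) + (-1.3333)·(0) + (0.6667)·(-4) + (-1.3333)·(3) + (-2.3333)·(3)) / 5 = -20/5 = -4
  S[B,B] = ((1)·(1) + (-3)·(-3) + (0)·(0) + (-4)·(-4) + (3)·(3) + (3)·(3)) / 5 = 44/5 = 8.8
  S = [[3.8667, -4],
 [-4, 8.8]].

Step 3 — invert S. det(S) = 3.8667·8.8 - (-4)² = 18.0267.
  S^{-1} = (1/det) · [[d, -b], [-b, a]] = [[0.4882, 0.2219],
 [0.2219, 0.2145]].

Step 4 — quadratic form (x̄ - mu_0)^T · S^{-1} · (x̄ - mu_0):
  S^{-1} · (x̄ - mu_0) = (-1.2574, -0.7988),
  (x̄ - mu_0)^T · [...] = (-1.6667)·(-1.2574) + (-2)·(-0.7988) = 3.6933.

Step 5 — scale by n: T² = 6 · 3.6933 = 22.1598.

T² ≈ 22.1598


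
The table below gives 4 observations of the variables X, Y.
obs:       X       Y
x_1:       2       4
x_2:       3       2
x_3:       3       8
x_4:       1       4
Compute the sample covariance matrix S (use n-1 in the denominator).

Step 1 — column means:
  mean(X) = (2 + 3 + 3 + 1) / 4 = 9/4 = 2.25
  mean(Y) = (4 + 2 + 8 + 4) / 4 = 18/4 = 4.5

Step 2 — sample covariance S[i,j] = (1/(n-1)) · Σ_k (x_{k,i} - mean_i) · (x_{k,j} - mean_j), with n-1 = 3.
  S[X,X] = ((-0.25)·(-0.25) + (0.75)·(0.75) + (0.75)·(0.75) + (-1.25)·(-1.25)) / 3 = 2.75/3 = 0.9167
  S[X,Y] = ((-0.25)·(-0.5) + (0.75)·(-2.5) + (0.75)·(3.5) + (-1.25)·(-0.5)) / 3 = 1.5/3 = 0.5
  S[Y,Y] = ((-0.5)·(-0.5) + (-2.5)·(-2.5) + (3.5)·(3.5) + (-0.5)·(-0.5)) / 3 = 19/3 = 6.3333

S is symmetric (S[j,i] = S[i,j]). Assembling:

S = [[0.9167, 0.5],
 [0.5, 6.3333]]


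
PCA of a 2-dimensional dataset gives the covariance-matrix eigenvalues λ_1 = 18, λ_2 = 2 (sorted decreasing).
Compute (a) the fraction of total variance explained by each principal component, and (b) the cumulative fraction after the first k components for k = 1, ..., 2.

Step 1 — total variance = trace(Sigma) = Σ λ_i = 18 + 2 = 20.

Step 2 — fraction explained by component i = λ_i / Σ λ:
  PC1: 18/20 = 0.9
  PC2: 2/20 = 0.1

Step 3 — cumulative fraction after k components = (λ_1 + ... + λ_k) / Σ λ:
  k = 1: 18/20 = 0.9
  k = 2: (18 + 2)/20 = 20/20 = 1

Summary (fraction, with percent):

explained: PC1 0.9 (90%), PC2 0.1 (10%);  cumulative: 0.9, 1


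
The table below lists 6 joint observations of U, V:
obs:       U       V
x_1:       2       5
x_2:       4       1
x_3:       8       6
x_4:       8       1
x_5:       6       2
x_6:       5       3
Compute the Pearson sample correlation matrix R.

Step 1 — column means:
  mean(U) = (2 + 4 + 8 + 8 + 6 + 5) / 6 = 33/6 = 5.5
  mean(V) = (5 + 1 + 6 + 1 + 2 + 3) / 6 = 18/6 = 3

Step 2 — sample variances and covariances s[i,j] = (1/(n-1)) · Σ_k (x_{k,i} - mean_i) · (x_{k,j} - mean_j), with n-1 = 5:
  s[U,U] = ((-3.5)·(-3.5) + (-1.5)·(-1.5) + (2.5)·(2.5) + (2.5)·(2.5) + (0.5)·(0.5) + (-0.5)·(-0.5)) / 5 = 27.5/5 = 5.5
  s[U,V] = ((-3.5)·(2) + (-1.5)·(-2) + (2.5)·(3) + (2.5)·(-2) + (0.5)·(-1) + (-0.5)·(0)) / 5 = -2/5 = -0.4
  s[V,V] = ((2)·(2) + (-2)·(-2) + (3)·(3) + (-2)·(-2) + (-1)·(-1) + (0)·(0)) / 5 = 22/5 = 4.4
  Sample standard deviations s_i = √(s[i,i]):
  s(U) = √(5.5) = 2.3452
  s(V) = √(4.4) = 2.0976

Step 3 — r_{ij} = s_{ij} / (s_i · s_j):
  r[U,U] = 1 (diagonal).
  r[U,V] = -0.4 / (2.3452 · 2.0976) = -0.4 / 4.9193 = -0.0813
  r[V,V] = 1 (diagonal).

R is symmetric with unit diagonal. Assembling:

R = [[1, -0.0813],
 [-0.0813, 1]]
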